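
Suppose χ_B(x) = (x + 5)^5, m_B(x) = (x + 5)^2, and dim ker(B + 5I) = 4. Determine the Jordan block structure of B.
Jordan blocks: (-5, 2), (-5, 1), (-5, 1), (-5, 1)

λ = -5: algebraic multiplicity 5 (exponent in χ_B), largest block size 2 (exponent in m_B), 4 blocks (geometric multiplicity). These force block sizes [2, 1, 1, 1].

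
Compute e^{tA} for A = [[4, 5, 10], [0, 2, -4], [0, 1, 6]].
A has Jordan form J = [[4, 1, 0], [0, 4, 0], [0, 0, 4]] with A = PJP^{-1}, so e^{tA} = P e^{tJ} P^{-1}.

For a Jordan block J_k(λ), e^{tJ_k(λ)} = e^{λt} · (I + tN + t^2 N^2/2! + ... + t^{k-1} N^{k-1}/(k-1)!) where N is the nilpotent superdiagonal part.

Assembling the blocks and conjugating back gives the entries of e^{tA} as shown above.

e^{tA} = [[e^{4*t}, 5*t*e^{4*t}, 10*t*e^{4*t}], [0, (1 - 2*t)*e^{4*t}, -4*t*e^{4*t}], [0, t*e^{4*t}, (2*t + 1)*e^{4*t}]]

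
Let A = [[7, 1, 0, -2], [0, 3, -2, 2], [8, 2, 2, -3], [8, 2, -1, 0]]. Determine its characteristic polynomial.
χ_A(x) = (x - 3)^4

xI - A = [[x - 7, -1, 0, 2], [0, x - 3, 2, -2], [-8, -2, x - 2, 3], [-8, -2, 1, x]].

Expanding det(xI - A) along the first row:
det(xI - A) = + (x - 7)·det([[x - 3, 2, -2], [-2, x - 2, 3], [-2, 1, x]]) - (-1)·det([[0, 2, -2], [-8, x - 2, 3], [-8, 1, x]]) + (0)·det([[0, x - 3, -2], [-8, -2, 3], [-8, -2, x]]) - (2)·det([[0, x - 3, 2], [-8, -2, x - 2], [-8, -2, 1]]).

Evaluating gives χ_A(x) = x^4 - 12x^3 + 54x^2 - 108x + 81 = (x - 3)^4.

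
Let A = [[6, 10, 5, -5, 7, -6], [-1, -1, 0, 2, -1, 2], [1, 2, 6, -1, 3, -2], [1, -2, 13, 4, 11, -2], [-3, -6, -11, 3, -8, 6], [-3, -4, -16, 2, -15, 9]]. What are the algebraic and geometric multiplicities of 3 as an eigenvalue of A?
The characteristic polynomial is (x - 3)^5(x - 1), so the factor x - 3 appears with exponent 5: the algebraic multiplicity is 5.

rank(A - 3I) = 3, so the eigenspace has dimension 6 - 3 = 3: the geometric multiplicity is 3.

Since 3 < 5, A is not diagonalizable.

algebraic multiplicity 5, geometric multiplicity 3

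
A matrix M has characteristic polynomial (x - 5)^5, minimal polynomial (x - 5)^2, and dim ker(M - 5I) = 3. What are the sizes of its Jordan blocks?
λ = 5: algebraic multiplicity 5 (exponent in χ_M), largest block size 2 (exponent in m_M), 3 blocks (geometric multiplicity). These force block sizes [2, 2, 1].

Jordan blocks: (5, 2), (5, 2), (5, 1)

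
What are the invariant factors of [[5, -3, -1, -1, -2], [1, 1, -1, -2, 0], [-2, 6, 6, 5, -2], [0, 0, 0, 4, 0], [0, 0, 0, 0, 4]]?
x - 4, (x - 4)^2, (x - 4)^2

The Jordan structure of A has elementary divisors (x - 4)^2, (x - 4)^2, (x - 4). Arranging the block sizes at each eigenvalue in decreasing order and taking row products gives the invariant factors.

Invariant factors (smallest first, each dividing the next): x - 4, (x - 4)^2, (x - 4)^2.

Check: the last factor (x - 4)^2 is the minimal polynomial, and the product (x - 4)^5 is the characteristic polynomial.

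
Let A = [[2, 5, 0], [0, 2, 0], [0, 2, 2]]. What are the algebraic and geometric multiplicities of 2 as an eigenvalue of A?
algebraic multiplicity 3, geometric multiplicity 2

The characteristic polynomial is (x - 2)^3, so the factor x - 2 appears with exponent 3: the algebraic multiplicity is 3.

rank(A - 2I) = 1, so the eigenspace has dimension 3 - 1 = 2: the geometric multiplicity is 2.

Since 2 < 3, A is not diagonalizable.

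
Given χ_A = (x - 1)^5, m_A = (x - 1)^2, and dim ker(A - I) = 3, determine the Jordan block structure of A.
λ = 1: algebraic multiplicity 5 (exponent in χ_A), largest block size 2 (exponent in m_A), 3 blocks (geometric multiplicity). These force block sizes [2, 2, 1].

Jordan blocks: (1, 2), (1, 2), (1, 1)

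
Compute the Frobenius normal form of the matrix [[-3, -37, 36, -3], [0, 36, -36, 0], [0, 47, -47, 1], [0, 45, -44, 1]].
R = [[-3, 0, 0, 0], [0, 0, 0, -36], [0, 1, 0, -33], [0, 0, 1, -10]]

The invariant factors of A (the non-unit diagonal entries of the Smith normal form of xI - A over ℚ[x]) are x + 3, (x + 3)^2(x + 4), each dividing the next. The characteristic polynomial is their product, (x + 3)^3(x + 4).

The rational canonical form is the block-diagonal matrix of companion matrices C(f_i):
R = [[-3, 0, 0, 0], [0, 0, 0, -36], [0, 1, 0, -33], [0, 0, 1, -10]].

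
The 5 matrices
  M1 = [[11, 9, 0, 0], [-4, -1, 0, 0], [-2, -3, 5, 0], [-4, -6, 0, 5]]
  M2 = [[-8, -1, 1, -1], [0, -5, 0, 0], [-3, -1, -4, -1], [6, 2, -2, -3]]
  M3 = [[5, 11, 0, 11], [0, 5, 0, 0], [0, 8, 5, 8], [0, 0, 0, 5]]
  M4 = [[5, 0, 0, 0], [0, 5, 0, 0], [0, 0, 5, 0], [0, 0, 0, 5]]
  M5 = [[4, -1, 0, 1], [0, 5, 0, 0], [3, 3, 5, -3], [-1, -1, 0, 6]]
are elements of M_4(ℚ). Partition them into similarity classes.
Characteristic polynomials: χ_{M1} = (x - 5)^4, χ_{M2} = (x + 5)^4, χ_{M3} = (x - 5)^4, χ_{M4} = (x - 5)^4, χ_{M5} = (x - 5)^4.

{M1, M3, M5}: invariant factors x - 5, x - 5, (x - 5)^2.

{M2}: invariant factors x + 5, x + 5, (x + 5)^2.

{M4}: invariant factors x - 5, x - 5, x - 5, x - 5.

Matrices are similar if and only if their invariant-factor lists agree; the partition into similarity classes is {M1, M3, M5}, {M2}, {M4}.

3 classes: {M1, M3, M5}, {M2}, {M4}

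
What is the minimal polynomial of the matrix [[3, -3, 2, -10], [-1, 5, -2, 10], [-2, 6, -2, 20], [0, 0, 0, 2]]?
m_A(x) = (x - 2)^2

The characteristic polynomial factors as (x - 2)^4. The minimal polynomial is ∏(x - λ)^{k_λ} where k_λ is the size of the largest Jordan block at λ.

For λ = 2: rank(A - 2I) = 1, and the largest Jordan block has size 2 (the smallest k with rank((A - 2I)^k) = rank((A - 2I)^(k+1))).

So m_A(x) = (x - 2)^2.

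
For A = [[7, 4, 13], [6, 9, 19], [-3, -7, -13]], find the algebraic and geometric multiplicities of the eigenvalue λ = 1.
algebraic multiplicity 3, geometric multiplicity 1

The characteristic polynomial is (x - 1)^3, so the factor x - 1 appears with exponent 3: the algebraic multiplicity is 3.

rank(A - I) = 2, so the eigenspace has dimension 3 - 2 = 1: the geometric multiplicity is 1.

Since 1 < 3, A is not diagonalizable.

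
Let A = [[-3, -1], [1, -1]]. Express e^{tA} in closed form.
A has Jordan form J = [[-2, 1], [0, -2]] with A = PJP^{-1}, so e^{tA} = P e^{tJ} P^{-1}.

For a Jordan block J_k(λ), e^{tJ_k(λ)} = e^{λt} · (I + tN + t^2 N^2/2! + ... + t^{k-1} N^{k-1}/(k-1)!) where N is the nilpotent superdiagonal part.

Assembling the blocks and conjugating back gives the entries of e^{tA} as shown above.

e^{tA} = [[(1 - t)*e^{-2*t}, -t*e^{-2*t}], [t*e^{-2*t}, (t + 1)*e^{-2*t}]]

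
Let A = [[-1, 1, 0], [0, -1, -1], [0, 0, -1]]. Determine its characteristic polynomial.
χ_A(x) = (x + 1)^3

xI - A = [[x + 1, -1, 0], [0, x + 1, 1], [0, 0, x + 1]].

Expanding det(xI - A) along the first row:
det(xI - A) = + (x + 1)·det([[x + 1, 1], [0, x + 1]]) - (-1)·det([[0, 1], [0, x + 1]]) + (0)·det([[0, x + 1], [0, 0]]).

Evaluating gives χ_A(x) = x^3 + 3x^2 + 3x + 1 = (x + 1)^3.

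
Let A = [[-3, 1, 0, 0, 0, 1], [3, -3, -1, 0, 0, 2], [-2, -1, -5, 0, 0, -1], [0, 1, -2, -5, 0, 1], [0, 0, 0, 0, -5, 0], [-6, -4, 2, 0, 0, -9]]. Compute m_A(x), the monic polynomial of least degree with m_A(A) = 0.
m_A(x) = (x + 5)^3

The characteristic polynomial factors as (x + 5)^6. The minimal polynomial is ∏(x - λ)^{k_λ} where k_λ is the size of the largest Jordan block at λ.

For λ = -5: rank(A + 5I) = 2, and the largest Jordan block has size 3 (the smallest k with rank((A + 5I)^k) = rank((A + 5I)^(k+1))).

So m_A(x) = (x + 5)^3.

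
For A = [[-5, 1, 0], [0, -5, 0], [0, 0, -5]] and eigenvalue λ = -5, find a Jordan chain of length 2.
v_1 = [[1, 1, 2]]^T, v_2 = [[1, 0, 0]]^T

We seek v_1 ∈ ker((A + 5I)^2) \ ker(A + 5I), then set v_{i+1} = (A + 5I) v_i.

One such chain is v_1 = [[1, 1, 2]]^T, v_2 = [[1, 0, 0]]^T. Check: (A + 5I) v_2 = [[0, 0, 0]]^T = 0.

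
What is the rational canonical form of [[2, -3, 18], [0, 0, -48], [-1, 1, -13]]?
R = [[0, 0, -48], [1, 0, -40], [0, 1, -11]]

The invariant factors of A (the non-unit diagonal entries of the Smith normal form of xI - A over ℚ[x]) are (x + 3)(x + 4)^2, each dividing the next. The characteristic polynomial is their product, (x + 3)(x + 4)^2.

The rational canonical form is the block-diagonal matrix of companion matrices C(f_i):
R = [[0, 0, -48], [1, 0, -40], [0, 1, -11]].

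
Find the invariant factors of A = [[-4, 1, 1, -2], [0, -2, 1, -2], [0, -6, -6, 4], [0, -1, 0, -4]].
x + 4, (x + 4)^3

The Jordan structure of A has elementary divisors (x + 4)^3, (x + 4). Arranging the block sizes at each eigenvalue in decreasing order and taking row products gives the invariant factors.

Invariant factors (smallest first, each dividing the next): x + 4, (x + 4)^3.

Check: the last factor (x + 4)^3 is the minimal polynomial, and the product (x + 4)^4 is the characteristic polynomial.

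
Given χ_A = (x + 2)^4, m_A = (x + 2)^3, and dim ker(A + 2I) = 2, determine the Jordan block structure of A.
λ = -2: algebraic multiplicity 4 (exponent in χ_A), largest block size 3 (exponent in m_A), 2 blocks (geometric multiplicity). These force block sizes [3, 1].

Jordan blocks: (-2, 3), (-2, 1)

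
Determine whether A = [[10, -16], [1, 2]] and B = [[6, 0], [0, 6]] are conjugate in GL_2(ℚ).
No.

Both have characteristic polynomial (x - 6)^2, but the minimal polynomial of A is (x - 6)^2 while the minimal polynomial of B is x - 6. The minimal polynomial is a similarity invariant, so A and B are not similar.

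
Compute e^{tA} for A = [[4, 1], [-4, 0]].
e^{tA} = [[(2*t + 1)*e^{2*t}, t*e^{2*t}], [-4*t*e^{2*t}, (1 - 2*t)*e^{2*t}]]

A has Jordan form J = [[2, 1], [0, 2]] with A = PJP^{-1}, so e^{tA} = P e^{tJ} P^{-1}.

For a Jordan block J_k(λ), e^{tJ_k(λ)} = e^{λt} · (I + tN + t^2 N^2/2! + ... + t^{k-1} N^{k-1}/(k-1)!) where N is the nilpotent superdiagonal part.

Assembling the blocks and conjugating back gives the entries of e^{tA} as shown above.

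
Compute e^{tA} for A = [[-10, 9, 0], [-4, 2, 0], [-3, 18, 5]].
e^{tA} = [[(1 - 6*t)*e^{-4*t}, 9*t*e^{-4*t}, 0], [-4*t*e^{-4*t}, (6*t + 1)*e^{-4*t}, 0], [(6*t - e^{9*t} + 1)*e^{-4*t}, 3*(-3*t + e^{9*t} - 1)*e^{-4*t}, e^{5*t}]]

A has Jordan form J = [[-4, 1, 0], [0, -4, 0], [0, 0, 5]] with A = PJP^{-1}, so e^{tA} = P e^{tJ} P^{-1}.

For a Jordan block J_k(λ), e^{tJ_k(λ)} = e^{λt} · (I + tN + t^2 N^2/2! + ... + t^{k-1} N^{k-1}/(k-1)!) where N is the nilpotent superdiagonal part.

Assembling the blocks and conjugating back gives the entries of e^{tA} as shown above.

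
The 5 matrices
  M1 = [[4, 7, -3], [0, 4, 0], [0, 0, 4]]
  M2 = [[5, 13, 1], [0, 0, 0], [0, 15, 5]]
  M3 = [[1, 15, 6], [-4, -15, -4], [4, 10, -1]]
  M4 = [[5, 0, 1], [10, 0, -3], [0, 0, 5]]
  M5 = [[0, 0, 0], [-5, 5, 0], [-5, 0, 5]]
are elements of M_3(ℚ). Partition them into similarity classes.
Characteristic polynomials: χ_{M1} = (x - 4)^3, χ_{M2} = x(x - 5)^2, χ_{M3} = (x + 5)^3, χ_{M4} = x(x - 5)^2, χ_{M5} = x(x - 5)^2.

{M1}: invariant factors x - 4, (x - 4)^2.

{M2, M4}: invariant factors x(x - 5)^2.

{M3}: invariant factors x + 5, (x + 5)^2.

{M5}: invariant factors x - 5, x(x - 5).

Matrices are similar if and only if their invariant-factor lists agree; the partition into similarity classes is {M1}, {M2, M4}, {M3}, {M5}.

4 classes: {M1}, {M2, M4}, {M3}, {M5}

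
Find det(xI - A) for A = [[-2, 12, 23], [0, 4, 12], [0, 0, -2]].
χ_A(x) = (x - 4)(x + 2)^2

xI - A = [[x + 2, -12, -23], [0, x - 4, -12], [0, 0, x + 2]].

Expanding det(xI - A) along the first row:
det(xI - A) = + (x + 2)·det([[x - 4, -12], [0, x + 2]]) - (-12)·det([[0, -12], [0, x + 2]]) + (-23)·det([[0, x - 4], [0, 0]]).

Evaluating gives χ_A(x) = x^3 - 12x - 16 = (x - 4)(x + 2)^2.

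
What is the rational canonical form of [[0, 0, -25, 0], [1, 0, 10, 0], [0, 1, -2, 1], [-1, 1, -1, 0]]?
The invariant factors of A (the non-unit diagonal entries of the Smith normal form of xI - A over ℚ[x]) are (x^2 + x - 5)^2, each dividing the next. The characteristic polynomial is their product, (x^2 + x - 5)^2.

The rational canonical form is the block-diagonal matrix of companion matrices C(f_i):
R = [[0, 0, 0, -25], [1, 0, 0, 10], [0, 1, 0, 9], [0, 0, 1, -2]].

Note the characteristic polynomial does not split into linear factors over ℚ, so A has no Jordan form over ℚ; the rational canonical form exists over any field.

R = [[0, 0, 0, -25], [1, 0, 0, 10], [0, 1, 0, 9], [0, 0, 1, -2]]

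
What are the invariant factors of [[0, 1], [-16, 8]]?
The Jordan structure of A has elementary divisors (x - 4)^2. Arranging the block sizes at each eigenvalue in decreasing order and taking row products gives the invariant factors.

Invariant factors (smallest first, each dividing the next): (x - 4)^2.

Check: the last factor (x - 4)^2 is the minimal polynomial, and the product (x - 4)^2 is the characteristic polynomial.

(x - 4)^2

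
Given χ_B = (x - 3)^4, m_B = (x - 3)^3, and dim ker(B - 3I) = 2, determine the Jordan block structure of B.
λ = 3: algebraic multiplicity 4 (exponent in χ_B), largest block size 3 (exponent in m_B), 2 blocks (geometric multiplicity). These force block sizes [3, 1].

Jordan blocks: (3, 3), (3, 1)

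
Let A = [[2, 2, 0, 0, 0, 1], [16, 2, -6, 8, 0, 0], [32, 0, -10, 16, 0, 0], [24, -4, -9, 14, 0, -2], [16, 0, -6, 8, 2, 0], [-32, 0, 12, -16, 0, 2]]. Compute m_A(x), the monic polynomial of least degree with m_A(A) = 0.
m_A(x) = (x - 2)^2

The characteristic polynomial factors as (x - 2)^6. The minimal polynomial is ∏(x - λ)^{k_λ} where k_λ is the size of the largest Jordan block at λ.

For λ = 2: rank(A - 2I) = 2, and the largest Jordan block has size 2 (the smallest k with rank((A - 2I)^k) = rank((A - 2I)^(k+1))).

So m_A(x) = (x - 2)^2.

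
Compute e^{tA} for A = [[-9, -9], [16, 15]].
e^{tA} = [[(1 - 12*t)*e^{3*t}, -9*t*e^{3*t}], [16*t*e^{3*t}, (12*t + 1)*e^{3*t}]]

A has Jordan form J = [[3, 1], [0, 3]] with A = PJP^{-1}, so e^{tA} = P e^{tJ} P^{-1}.

For a Jordan block J_k(λ), e^{tJ_k(λ)} = e^{λt} · (I + tN + t^2 N^2/2! + ... + t^{k-1} N^{k-1}/(k-1)!) where N is the nilpotent superdiagonal part.

Assembling the blocks and conjugating back gives the entries of e^{tA} as shown above.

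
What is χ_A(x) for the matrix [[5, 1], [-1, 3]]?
xI - A = [[x - 5, -1], [1, x - 3]].

Expanding det(xI - A) along the first row:
det(xI - A) = + (x - 5)·det([[x - 3]]) - (-1)·det([[1]]).

Evaluating gives χ_A(x) = x^2 - 8x + 16 = (x - 4)^2.

χ_A(x) = (x - 4)^2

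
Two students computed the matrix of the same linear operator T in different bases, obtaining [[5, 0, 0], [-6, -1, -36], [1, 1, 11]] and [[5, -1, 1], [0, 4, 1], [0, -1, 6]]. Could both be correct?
Two matrices over a field are similar if and only if they have the same invariant factors.

Both A and B have characteristic polynomial (x - 5)^3 and minimal polynomial (x - 5)^2. Computing further, both have invariant factors x - 5, (x - 5)^2. Hence A and B are similar.

Yes.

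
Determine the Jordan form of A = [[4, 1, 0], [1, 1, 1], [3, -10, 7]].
The characteristic polynomial is det(xI - A) = (x - 4)^3, so the eigenvalues are 4 (algebraic multiplicity 3).

For λ = 4: rank(A - 4I) = 2, rank((A - 4I)^2) = 1, rank((A - 4I)^3) = 0. The eigenspace has dimension 3 - 2 = 1, so there is 1 Jordan block; the rank sequence gives block sizes [3].

Assembling the blocks gives the Jordan form J above.

J = [[4, 1, 0], [0, 4, 1], [0, 0, 4]]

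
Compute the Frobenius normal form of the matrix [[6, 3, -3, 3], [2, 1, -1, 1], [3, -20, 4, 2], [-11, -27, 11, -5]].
R = [[0, 0, 0, 0], [0, 0, 0, 0], [0, 1, 0, 0], [0, 0, 1, 6]]

The invariant factors of A (the non-unit diagonal entries of the Smith normal form of xI - A over ℚ[x]) are x, x^2(x - 6), each dividing the next. The characteristic polynomial is their product, x^3(x - 6).

The rational canonical form is the block-diagonal matrix of companion matrices C(f_i):
R = [[0, 0, 0, 0], [0, 0, 0, 0], [0, 1, 0, 0], [0, 0, 1, 6]].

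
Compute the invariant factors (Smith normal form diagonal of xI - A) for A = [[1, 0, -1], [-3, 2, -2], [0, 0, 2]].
(x - 2)^2(x - 1)

The Jordan structure of A has elementary divisors (x - 1), (x - 2)^2. Arranging the block sizes at each eigenvalue in decreasing order and taking row products gives the invariant factors.

Invariant factors (smallest first, each dividing the next): (x - 2)^2(x - 1).

Check: the last factor (x - 2)^2(x - 1) is the minimal polynomial, and the product (x - 2)^2(x - 1) is the characteristic polynomial.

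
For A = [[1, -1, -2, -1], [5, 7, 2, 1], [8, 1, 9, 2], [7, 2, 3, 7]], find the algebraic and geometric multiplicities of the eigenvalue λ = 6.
algebraic multiplicity 4, geometric multiplicity 2

The characteristic polynomial is (x - 6)^4, so the factor x - 6 appears with exponent 4: the algebraic multiplicity is 4.

rank(A - 6I) = 2, so the eigenspace has dimension 4 - 2 = 2: the geometric multiplicity is 2.

Since 2 < 4, A is not diagonalizable.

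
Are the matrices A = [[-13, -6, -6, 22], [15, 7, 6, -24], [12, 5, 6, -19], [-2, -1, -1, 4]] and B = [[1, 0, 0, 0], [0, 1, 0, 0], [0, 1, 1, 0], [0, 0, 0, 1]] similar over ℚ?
No.

Both have characteristic polynomial (x - 1)^4, but the minimal polynomial of A is (x - 1)^3 while the minimal polynomial of B is (x - 1)^2. The minimal polynomial is a similarity invariant, so A and B are not similar.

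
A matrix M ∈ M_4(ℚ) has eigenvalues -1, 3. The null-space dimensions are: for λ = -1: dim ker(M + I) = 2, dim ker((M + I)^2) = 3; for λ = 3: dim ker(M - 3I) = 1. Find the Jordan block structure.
Jordan blocks: (-1, 2), (-1, 1), (3, 1)

λ = -1: successive nullity increments [2, 1] count blocks of size ≥ k; block sizes are [2, 1].
λ = 3: successive nullity increments [1] count blocks of size ≥ k; block sizes are [1].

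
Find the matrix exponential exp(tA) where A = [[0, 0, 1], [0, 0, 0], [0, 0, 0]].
e^{tA} = [[1, 0, t], [0, 1, 0], [0, 0, 1]]

A has Jordan form J = [[0, 1, 0], [0, 0, 0], [0, 0, 0]] with A = PJP^{-1}, so e^{tA} = P e^{tJ} P^{-1}.

For a Jordan block J_k(λ), e^{tJ_k(λ)} = e^{λt} · (I + tN + t^2 N^2/2! + ... + t^{k-1} N^{k-1}/(k-1)!) where N is the nilpotent superdiagonal part.

Assembling the blocks and conjugating back gives the entries of e^{tA} as shown above.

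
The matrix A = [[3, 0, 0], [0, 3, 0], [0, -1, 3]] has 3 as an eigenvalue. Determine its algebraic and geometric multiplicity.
The characteristic polynomial is (x - 3)^3, so the factor x - 3 appears with exponent 3: the algebraic multiplicity is 3.

rank(A - 3I) = 1, so the eigenspace has dimension 3 - 1 = 2: the geometric multiplicity is 2.

Since 2 < 3, A is not diagonalizable.

algebraic multiplicity 3, geometric multiplicity 2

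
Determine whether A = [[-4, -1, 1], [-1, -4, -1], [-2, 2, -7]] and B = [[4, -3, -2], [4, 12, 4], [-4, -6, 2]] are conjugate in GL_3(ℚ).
No.

trace(A) = -15 but trace(B) = 18. The trace is a similarity invariant, so A and B are not similar.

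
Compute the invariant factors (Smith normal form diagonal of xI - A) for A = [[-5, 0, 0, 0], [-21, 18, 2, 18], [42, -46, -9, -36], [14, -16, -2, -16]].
x + 5, (x - 2)(x + 4)(x + 5)

The Jordan structure of A has elementary divisors (x + 5), (x + 5), (x + 4), (x - 2). Arranging the block sizes at each eigenvalue in decreasing order and taking row products gives the invariant factors.

Invariant factors (smallest first, each dividing the next): x + 5, (x - 2)(x + 4)(x + 5).

Check: the last factor (x - 2)(x + 4)(x + 5) is the minimal polynomial, and the product (x - 2)(x + 4)(x + 5)^2 is the characteristic polynomial.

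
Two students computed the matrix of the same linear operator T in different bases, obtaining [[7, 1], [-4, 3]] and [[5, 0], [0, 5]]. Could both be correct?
Both have characteristic polynomial (x - 5)^2, but the minimal polynomial of A is (x - 5)^2 while the minimal polynomial of B is x - 5. The minimal polynomial is a similarity invariant, so A and B are not similar.

No.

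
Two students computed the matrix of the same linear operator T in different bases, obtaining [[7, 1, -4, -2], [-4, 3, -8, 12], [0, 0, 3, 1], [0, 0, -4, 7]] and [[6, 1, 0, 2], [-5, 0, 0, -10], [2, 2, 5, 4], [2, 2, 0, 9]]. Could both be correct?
Both have characteristic polynomial (x - 5)^4 and minimal polynomial (x - 5)^2. But rank(A - 5I) = 2 for A while rank(B - 5I) = 1 for B, so the number of Jordan blocks at λ = 5 differs. A and B are not similar.

No.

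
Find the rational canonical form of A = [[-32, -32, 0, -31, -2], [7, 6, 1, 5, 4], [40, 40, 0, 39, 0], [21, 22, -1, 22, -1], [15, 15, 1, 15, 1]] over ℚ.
The invariant factors of A (the non-unit diagonal entries of the Smith normal form of xI - A over ℚ[x]) are x(x - 4)(x + 5)(x^2 + 2x - 1), each dividing the next. The characteristic polynomial is their product, x(x - 4)(x + 5)(x^2 + 2x - 1).

The rational canonical form is the block-diagonal matrix of companion matrices C(f_i):
R = [[0, 0, 0, 0, 0], [1, 0, 0, 0, -20], [0, 1, 0, 0, 41], [0, 0, 1, 0, 19], [0, 0, 0, 1, -3]].

Note the characteristic polynomial does not split into linear factors over ℚ, so A has no Jordan form over ℚ; the rational canonical form exists over any field.

R = [[0, 0, 0, 0, 0], [1, 0, 0, 0, -20], [0, 1, 0, 0, 41], [0, 0, 1, 0, 19], [0, 0, 0, 1, -3]]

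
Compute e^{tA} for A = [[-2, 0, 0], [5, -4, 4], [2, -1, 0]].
e^{tA} = [[e^{-2*t}, 0, 0], [t*(5 - t)*e^{-2*t}, (1 - 2*t)*e^{-2*t}, 4*t*e^{-2*t}], [t*(4 - t)*e^{-2*t}/2, -t*e^{-2*t}, (2*t + 1)*e^{-2*t}]]

A has Jordan form J = [[-2, 1, 0], [0, -2, 1], [0, 0, -2]] with A = PJP^{-1}, so e^{tA} = P e^{tJ} P^{-1}.

For a Jordan block J_k(λ), e^{tJ_k(λ)} = e^{λt} · (I + tN + t^2 N^2/2! + ... + t^{k-1} N^{k-1}/(k-1)!) where N is the nilpotent superdiagonal part.

Assembling the blocks and conjugating back gives the entries of e^{tA} as shown above.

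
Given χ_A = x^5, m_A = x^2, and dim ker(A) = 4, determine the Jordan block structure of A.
λ = 0: algebraic multiplicity 5 (exponent in χ_A), largest block size 2 (exponent in m_A), 4 blocks (geometric multiplicity). These force block sizes [2, 1, 1, 1].

Jordan blocks: (0, 2), (0, 1), (0, 1), (0, 1)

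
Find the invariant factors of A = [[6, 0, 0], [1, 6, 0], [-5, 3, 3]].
The Jordan structure of A has elementary divisors (x - 3), (x - 6)^2. Arranging the block sizes at each eigenvalue in decreasing order and taking row products gives the invariant factors.

Invariant factors (smallest first, each dividing the next): (x - 6)^2(x - 3).

Check: the last factor (x - 6)^2(x - 3) is the minimal polynomial, and the product (x - 6)^2(x - 3) is the characteristic polynomial.

(x - 6)^2(x - 3)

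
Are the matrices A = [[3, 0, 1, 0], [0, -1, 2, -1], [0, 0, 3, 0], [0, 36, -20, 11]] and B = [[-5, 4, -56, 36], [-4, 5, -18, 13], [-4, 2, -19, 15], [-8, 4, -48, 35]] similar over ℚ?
No.

Both have characteristic polynomial (x - 5)^2(x - 3)^2, but the minimal polynomial of A is (x - 5)^2(x - 3)^2 while the minimal polynomial of B is (x - 5)^2(x - 3). The minimal polynomial is a similarity invariant, so A and B are not similar.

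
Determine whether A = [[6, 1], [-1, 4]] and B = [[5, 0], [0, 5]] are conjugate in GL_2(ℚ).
Both have characteristic polynomial (x - 5)^2, but the minimal polynomial of A is (x - 5)^2 while the minimal polynomial of B is x - 5. The minimal polynomial is a similarity invariant, so A and B are not similar.

No.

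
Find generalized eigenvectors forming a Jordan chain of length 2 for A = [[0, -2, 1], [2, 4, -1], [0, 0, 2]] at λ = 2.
v_1 = [[0, 1, 3]]^T, v_2 = [[1, -1, 0]]^T

We seek v_1 ∈ ker((A - 2I)^2) \ ker(A - 2I), then set v_{i+1} = (A - 2I) v_i.

One such chain is v_1 = [[0, 1, 3]]^T, v_2 = [[1, -1, 0]]^T. Check: (A - 2I) v_2 = [[0, 0, 0]]^T = 0.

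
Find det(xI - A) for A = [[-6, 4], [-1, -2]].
xI - A = [[x + 6, -4], [1, x + 2]].

Expanding det(xI - A) along the first row:
det(xI - A) = + (x + 6)·det([[x + 2]]) - (-4)·det([[1]]).

Evaluating gives χ_A(x) = x^2 + 8x + 16 = (x + 4)^2.

χ_A(x) = (x + 4)^2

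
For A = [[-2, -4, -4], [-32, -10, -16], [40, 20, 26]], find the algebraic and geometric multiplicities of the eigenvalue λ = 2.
The characteristic polynomial is (x - 6)^2(x - 2), so the factor x - 2 appears with exponent 1: the algebraic multiplicity is 1.

rank(A - 2I) = 2, so the eigenspace has dimension 3 - 2 = 1: the geometric multiplicity is 1.

algebraic multiplicity 1, geometric multiplicity 1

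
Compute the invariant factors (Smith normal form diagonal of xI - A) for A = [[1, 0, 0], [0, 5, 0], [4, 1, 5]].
(x - 5)^2(x - 1)

The Jordan structure of A has elementary divisors (x - 1), (x - 5)^2. Arranging the block sizes at each eigenvalue in decreasing order and taking row products gives the invariant factors.

Invariant factors (smallest first, each dividing the next): (x - 5)^2(x - 1).

Check: the last factor (x - 5)^2(x - 1) is the minimal polynomial, and the product (x - 5)^2(x - 1) is the characteristic polynomial.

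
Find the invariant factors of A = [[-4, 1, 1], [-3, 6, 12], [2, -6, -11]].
The Jordan structure of A has elementary divisors (x + 3)^3. Arranging the block sizes at each eigenvalue in decreasing order and taking row products gives the invariant factors.

Invariant factors (smallest first, each dividing the next): (x + 3)^3.

Check: the last factor (x + 3)^3 is the minimal polynomial, and the product (x + 3)^3 is the characteristic polynomial.

(x + 3)^3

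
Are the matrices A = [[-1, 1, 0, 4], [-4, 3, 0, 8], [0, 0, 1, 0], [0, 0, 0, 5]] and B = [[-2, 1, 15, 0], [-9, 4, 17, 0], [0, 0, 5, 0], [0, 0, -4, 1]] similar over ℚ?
Two matrices over a field are similar if and only if they have the same invariant factors.

Both A and B have characteristic polynomial (x - 5)(x - 1)^3 and minimal polynomial (x - 5)(x - 1)^2. Computing further, both have invariant factors x - 1, (x - 5)(x - 1)^2. Hence A and B are similar.

Yes.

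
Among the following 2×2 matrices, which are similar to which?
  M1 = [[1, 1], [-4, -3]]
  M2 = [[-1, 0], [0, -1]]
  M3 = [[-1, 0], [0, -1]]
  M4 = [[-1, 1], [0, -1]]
Characteristic polynomials: χ_{M1} = (x + 1)^2, χ_{M2} = (x + 1)^2, χ_{M3} = (x + 1)^2, χ_{M4} = (x + 1)^2.

{M1, M4}: invariant factors (x + 1)^2.

{M2, M3}: invariant factors x + 1, x + 1.

Matrices are similar if and only if their invariant-factor lists agree; the partition into similarity classes is {M1, M4}, {M2, M3}.

2 classes: {M1, M4}, {M2, M3}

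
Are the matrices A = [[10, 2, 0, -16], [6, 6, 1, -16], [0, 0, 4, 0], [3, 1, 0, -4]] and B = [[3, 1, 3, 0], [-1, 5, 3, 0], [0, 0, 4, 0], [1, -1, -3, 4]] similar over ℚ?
No.

Both have characteristic polynomial (x - 4)^4, but the minimal polynomial of A is (x - 4)^3 while the minimal polynomial of B is (x - 4)^2. The minimal polynomial is a similarity invariant, so A and B are not similar.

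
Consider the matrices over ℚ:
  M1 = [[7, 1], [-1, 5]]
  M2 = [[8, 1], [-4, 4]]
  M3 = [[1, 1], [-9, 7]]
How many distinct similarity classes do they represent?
2 classes: {M1, M2}, {M3}

Characteristic polynomials: χ_{M1} = (x - 6)^2, χ_{M2} = (x - 6)^2, χ_{M3} = (x - 4)^2.

{M1, M2}: invariant factors (x - 6)^2.

{M3}: invariant factors (x - 4)^2.

Matrices are similar if and only if their invariant-factor lists agree; the partition into similarity classes is {M1, M2}, {M3}.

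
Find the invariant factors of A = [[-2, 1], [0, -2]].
The Jordan structure of A has elementary divisors (x + 2)^2. Arranging the block sizes at each eigenvalue in decreasing order and taking row products gives the invariant factors.

Invariant factors (smallest first, each dividing the next): (x + 2)^2.

Check: the last factor (x + 2)^2 is the minimal polynomial, and the product (x + 2)^2 is the characteristic polynomial.

(x + 2)^2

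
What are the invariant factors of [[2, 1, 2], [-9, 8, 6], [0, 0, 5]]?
x - 5, (x - 5)^2

The Jordan structure of A has elementary divisors (x - 5)^2, (x - 5). Arranging the block sizes at each eigenvalue in decreasing order and taking row products gives the invariant factors.

Invariant factors (smallest first, each dividing the next): x - 5, (x - 5)^2.

Check: the last factor (x - 5)^2 is the minimal polynomial, and the product (x - 5)^3 is the characteristic polynomial.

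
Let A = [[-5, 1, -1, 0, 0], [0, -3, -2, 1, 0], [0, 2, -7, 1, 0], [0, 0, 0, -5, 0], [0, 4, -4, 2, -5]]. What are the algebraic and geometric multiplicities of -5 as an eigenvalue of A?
algebraic multiplicity 5, geometric multiplicity 3

The characteristic polynomial is (x + 5)^5, so the factor x + 5 appears with exponent 5: the algebraic multiplicity is 5.

rank(A + 5I) = 2, so the eigenspace has dimension 5 - 2 = 3: the geometric multiplicity is 3.

Since 3 < 5, A is not diagonalizable.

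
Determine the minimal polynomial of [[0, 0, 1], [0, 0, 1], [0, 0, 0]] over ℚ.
The characteristic polynomial factors as x^3. The minimal polynomial is ∏(x - λ)^{k_λ} where k_λ is the size of the largest Jordan block at λ.

For λ = 0: rank(A) = 1, and the largest Jordan block has size 2 (the smallest k with rank(A^k) = rank(A^(k+1))).

So m_A(x) = x^2.

m_A(x) = x^2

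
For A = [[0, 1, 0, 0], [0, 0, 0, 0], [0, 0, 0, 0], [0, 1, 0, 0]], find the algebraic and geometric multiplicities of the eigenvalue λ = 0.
algebraic multiplicity 4, geometric multiplicity 3

The characteristic polynomial is x^4, so the factor x appears with exponent 4: the algebraic multiplicity is 4.

rank(A) = 1, so the eigenspace has dimension 4 - 1 = 3: the geometric multiplicity is 3.

Since 3 < 4, A is not diagonalizable.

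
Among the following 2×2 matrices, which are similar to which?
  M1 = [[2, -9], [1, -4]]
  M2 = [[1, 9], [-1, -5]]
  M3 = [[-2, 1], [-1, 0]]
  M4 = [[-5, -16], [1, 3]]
2 classes: {M1, M3, M4}, {M2}

Characteristic polynomials: χ_{M1} = (x + 1)^2, χ_{M2} = (x + 2)^2, χ_{M3} = (x + 1)^2, χ_{M4} = (x + 1)^2.

{M1, M3, M4}: invariant factors (x + 1)^2.

{M2}: invariant factors (x + 2)^2.

Matrices are similar if and only if their invariant-factor lists agree; the partition into similarity classes is {M1, M3, M4}, {M2}.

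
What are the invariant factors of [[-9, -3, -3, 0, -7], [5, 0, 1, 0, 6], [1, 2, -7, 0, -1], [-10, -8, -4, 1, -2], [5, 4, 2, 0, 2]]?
x - 1, (x - 1)(x + 5)^3

The Jordan structure of A has elementary divisors (x + 5)^3, (x - 1), (x - 1). Arranging the block sizes at each eigenvalue in decreasing order and taking row products gives the invariant factors.

Invariant factors (smallest first, each dividing the next): x - 1, (x - 1)(x + 5)^3.

Check: the last factor (x - 1)(x + 5)^3 is the minimal polynomial, and the product (x - 1)^2(x + 5)^3 is the characteristic polynomial.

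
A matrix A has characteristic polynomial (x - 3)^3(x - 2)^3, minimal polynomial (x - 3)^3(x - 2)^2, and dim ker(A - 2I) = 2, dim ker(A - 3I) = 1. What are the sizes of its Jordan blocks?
λ = 2: algebraic multiplicity 3 (exponent in χ_A), largest block size 2 (exponent in m_A), 2 blocks (geometric multiplicity). These force block sizes [2, 1].
λ = 3: algebraic multiplicity 3 (exponent in χ_A), largest block size 3 (exponent in m_A), 1 block (geometric multiplicity). This forces block sizes [3].

Jordan blocks: (2, 2), (2, 1), (3, 3)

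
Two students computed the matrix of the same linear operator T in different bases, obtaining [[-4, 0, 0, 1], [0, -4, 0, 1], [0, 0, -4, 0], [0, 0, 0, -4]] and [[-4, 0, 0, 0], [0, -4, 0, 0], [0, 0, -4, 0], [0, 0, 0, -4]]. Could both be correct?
No.

Both have characteristic polynomial (x + 4)^4, but the minimal polynomial of A is (x + 4)^2 while the minimal polynomial of B is x + 4. The minimal polynomial is a similarity invariant, so A and B are not similar.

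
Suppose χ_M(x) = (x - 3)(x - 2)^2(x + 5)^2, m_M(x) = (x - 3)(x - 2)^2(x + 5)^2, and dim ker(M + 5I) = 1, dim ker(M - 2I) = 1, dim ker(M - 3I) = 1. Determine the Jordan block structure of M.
λ = -5: algebraic multiplicity 2 (exponent in χ_M), largest block size 2 (exponent in m_M), 1 block (geometric multiplicity). This forces block sizes [2].
λ = 2: algebraic multiplicity 2 (exponent in χ_M), largest block size 2 (exponent in m_M), 1 block (geometric multiplicity). This forces block sizes [2].
λ = 3: algebraic multiplicity 1 (exponent in χ_M), largest block size 1 (exponent in m_M), 1 block (geometric multiplicity). This forces block sizes [1].

Jordan blocks: (-5, 2), (2, 2), (3, 1)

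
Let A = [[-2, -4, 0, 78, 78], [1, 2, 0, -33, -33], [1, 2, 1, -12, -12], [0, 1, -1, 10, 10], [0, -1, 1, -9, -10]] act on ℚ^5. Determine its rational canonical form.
The invariant factors of A (the non-unit diagonal entries of the Smith normal form of xI - A over ℚ[x]) are (x - 1)^2(x + 4)(x^2 - 3x + 3), each dividing the next. The characteristic polynomial is their product, (x - 1)^2(x + 4)(x^2 - 3x + 3).

The rational canonical form is the block-diagonal matrix of companion matrices C(f_i):
R = [[0, 0, 0, 0, -12], [1, 0, 0, 0, 33], [0, 1, 0, 0, -31], [0, 0, 1, 0, 10], [0, 0, 0, 1, 1]].

Note the characteristic polynomial does not split into linear factors over ℚ, so A has no Jordan form over ℚ; the rational canonical form exists over any field.

R = [[0, 0, 0, 0, -12], [1, 0, 0, 0, 33], [0, 1, 0, 0, -31], [0, 0, 1, 0, 10], [0, 0, 0, 1, 1]]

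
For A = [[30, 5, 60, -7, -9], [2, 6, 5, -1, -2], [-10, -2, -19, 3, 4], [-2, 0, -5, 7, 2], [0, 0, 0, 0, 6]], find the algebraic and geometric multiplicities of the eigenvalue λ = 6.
algebraic multiplicity 5, geometric multiplicity 3

The characteristic polynomial is (x - 6)^5, so the factor x - 6 appears with exponent 5: the algebraic multiplicity is 5.

rank(A - 6I) = 2, so the eigenspace has dimension 5 - 2 = 3: the geometric multiplicity is 3.

Since 3 < 5, A is not diagonalizable.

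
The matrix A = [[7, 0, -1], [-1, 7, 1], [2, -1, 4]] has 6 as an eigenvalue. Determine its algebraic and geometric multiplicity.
The characteristic polynomial is (x - 6)^3, so the factor x - 6 appears with exponent 3: the algebraic multiplicity is 3.

rank(A - 6I) = 2, so the eigenspace has dimension 3 - 2 = 1: the geometric multiplicity is 1.

Since 1 < 3, A is not diagonalizable.

algebraic multiplicity 3, geometric multiplicity 1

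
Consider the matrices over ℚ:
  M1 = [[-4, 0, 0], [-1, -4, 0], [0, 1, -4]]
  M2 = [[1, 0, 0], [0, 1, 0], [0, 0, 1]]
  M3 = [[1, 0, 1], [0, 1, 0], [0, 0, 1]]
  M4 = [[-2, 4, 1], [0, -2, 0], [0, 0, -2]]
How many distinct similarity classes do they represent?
4 classes: {M1}, {M2}, {M3}, {M4}

Characteristic polynomials: χ_{M1} = (x + 4)^3, χ_{M2} = (x - 1)^3, χ_{M3} = (x - 1)^3, χ_{M4} = (x + 2)^3.

{M1}: invariant factors (x + 4)^3.

{M2}: invariant factors x - 1, x - 1, x - 1.

{M3}: invariant factors x - 1, (x - 1)^2.

{M4}: invariant factors x + 2, (x + 2)^2.

Matrices are similar if and only if their invariant-factor lists agree; the partition into similarity classes is {M1}, {M2}, {M3}, {M4}.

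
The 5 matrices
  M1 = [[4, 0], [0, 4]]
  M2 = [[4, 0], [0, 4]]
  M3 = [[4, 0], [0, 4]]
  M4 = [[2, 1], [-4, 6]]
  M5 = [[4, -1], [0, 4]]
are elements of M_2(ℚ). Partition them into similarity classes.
2 classes: {M1, M2, M3}, {M4, M5}

Characteristic polynomials: χ_{M1} = (x - 4)^2, χ_{M2} = (x - 4)^2, χ_{M3} = (x - 4)^2, χ_{M4} = (x - 4)^2, χ_{M5} = (x - 4)^2.

{M1, M2, M3}: invariant factors x - 4, x - 4.

{M4, M5}: invariant factors (x - 4)^2.

Matrices are similar if and only if their invariant-factor lists agree; the partition into similarity classes is {M1, M2, M3}, {M4, M5}.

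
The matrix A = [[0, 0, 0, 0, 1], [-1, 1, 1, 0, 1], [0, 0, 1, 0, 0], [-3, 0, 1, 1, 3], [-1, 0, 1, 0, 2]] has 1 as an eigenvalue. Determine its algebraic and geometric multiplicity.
The characteristic polynomial is (x - 1)^5, so the factor x - 1 appears with exponent 5: the algebraic multiplicity is 5.

rank(A - I) = 2, so the eigenspace has dimension 5 - 2 = 3: the geometric multiplicity is 3.

Since 3 < 5, A is not diagonalizable.

algebraic multiplicity 5, geometric multiplicity 3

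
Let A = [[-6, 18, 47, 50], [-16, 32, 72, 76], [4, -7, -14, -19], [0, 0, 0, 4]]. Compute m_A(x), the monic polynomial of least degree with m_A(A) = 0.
m_A(x) = (x - 4)^3

The characteristic polynomial factors as (x - 4)^4. The minimal polynomial is ∏(x - λ)^{k_λ} where k_λ is the size of the largest Jordan block at λ.

For λ = 4: rank(A - 4I) = 2, and the largest Jordan block has size 3 (the smallest k with rank((A - 4I)^k) = rank((A - 4I)^(k+1))).

So m_A(x) = (x - 4)^3.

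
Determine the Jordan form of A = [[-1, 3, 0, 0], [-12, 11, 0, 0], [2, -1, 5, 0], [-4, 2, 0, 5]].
J = [[5, 1, 0, 0], [0, 5, 0, 0], [0, 0, 5, 0], [0, 0, 0, 5]]

The characteristic polynomial is det(xI - A) = (x - 5)^4, so the eigenvalues are 5 (algebraic multiplicity 4).

For λ = 5: rank(A - 5I) = 1, rank((A - 5I)^2) = 0. The eigenspace has dimension 4 - 1 = 3, so there are 3 Jordan blocks; the rank sequence gives block sizes [2, 1, 1].

Assembling the blocks gives the Jordan form J above.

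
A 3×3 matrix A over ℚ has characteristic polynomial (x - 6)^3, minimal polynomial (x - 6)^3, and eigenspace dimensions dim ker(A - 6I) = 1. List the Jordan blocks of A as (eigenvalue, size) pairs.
λ = 6: algebraic multiplicity 3 (exponent in χ_A), largest block size 3 (exponent in m_A), 1 block (geometric multiplicity). This forces block sizes [3].

Jordan blocks: (6, 3)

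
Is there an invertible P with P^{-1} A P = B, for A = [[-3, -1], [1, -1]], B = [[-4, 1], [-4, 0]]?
Yes.

Two matrices over a field are similar if and only if they have the same invariant factors.

Both A and B have characteristic polynomial (x + 2)^2 and minimal polynomial (x + 2)^2. Computing further, both have invariant factors (x + 2)^2. Hence A and B are similar.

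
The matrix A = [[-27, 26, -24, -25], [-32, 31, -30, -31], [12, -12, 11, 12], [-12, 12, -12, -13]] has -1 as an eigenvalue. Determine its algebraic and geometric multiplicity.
algebraic multiplicity 3, geometric multiplicity 2

The characteristic polynomial is (x - 5)(x + 1)^3, so the factor x + 1 appears with exponent 3: the algebraic multiplicity is 3.

rank(A + I) = 2, so the eigenspace has dimension 4 - 2 = 2: the geometric multiplicity is 2.

Since 2 < 3, A is not diagonalizable.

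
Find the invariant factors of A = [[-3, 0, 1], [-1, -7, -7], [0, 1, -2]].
(x + 4)^3

The Jordan structure of A has elementary divisors (x + 4)^3. Arranging the block sizes at each eigenvalue in decreasing order and taking row products gives the invariant factors.

Invariant factors (smallest first, each dividing the next): (x + 4)^3.

Check: the last factor (x + 4)^3 is the minimal polynomial, and the product (x + 4)^3 is the characteristic polynomial.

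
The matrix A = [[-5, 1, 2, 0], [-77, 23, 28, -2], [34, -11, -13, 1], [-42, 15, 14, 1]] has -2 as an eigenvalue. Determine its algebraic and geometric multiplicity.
The characteristic polynomial is (x - 5)^2(x + 2)^2, so the factor x + 2 appears with exponent 2: the algebraic multiplicity is 2.

rank(A + 2I) = 3, so the eigenspace has dimension 4 - 3 = 1: the geometric multiplicity is 1.

Since 1 < 2, A is not diagonalizable.

algebraic multiplicity 2, geometric multiplicity 1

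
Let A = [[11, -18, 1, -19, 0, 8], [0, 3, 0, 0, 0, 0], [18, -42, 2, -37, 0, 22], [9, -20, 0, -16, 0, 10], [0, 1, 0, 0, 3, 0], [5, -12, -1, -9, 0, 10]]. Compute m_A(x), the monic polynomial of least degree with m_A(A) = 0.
m_A(x) = (x - 3)^3(x + 2)

The characteristic polynomial factors as (x - 3)^5(x + 2). The minimal polynomial is ∏(x - λ)^{k_λ} where k_λ is the size of the largest Jordan block at λ.

For λ = -2: rank(A + 2I) = 5, and the largest Jordan block has size 1 (the smallest k with rank((A + 2I)^k) = rank((A + 2I)^(k+1))).
For λ = 3: rank(A - 3I) = 4, and the largest Jordan block has size 3 (the smallest k with rank((A - 3I)^k) = rank((A - 3I)^(k+1))).

So m_A(x) = (x - 3)^3(x + 2).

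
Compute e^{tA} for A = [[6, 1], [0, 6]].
e^{tA} = [[e^{6*t}, t*e^{6*t}], [0, e^{6*t}]]

A has Jordan form J = [[6, 1], [0, 6]] with A = PJP^{-1}, so e^{tA} = P e^{tJ} P^{-1}.

For a Jordan block J_k(λ), e^{tJ_k(λ)} = e^{λt} · (I + tN + t^2 N^2/2! + ... + t^{k-1} N^{k-1}/(k-1)!) where N is the nilpotent superdiagonal part.

Assembling the blocks and conjugating back gives the entries of e^{tA} as shown above.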